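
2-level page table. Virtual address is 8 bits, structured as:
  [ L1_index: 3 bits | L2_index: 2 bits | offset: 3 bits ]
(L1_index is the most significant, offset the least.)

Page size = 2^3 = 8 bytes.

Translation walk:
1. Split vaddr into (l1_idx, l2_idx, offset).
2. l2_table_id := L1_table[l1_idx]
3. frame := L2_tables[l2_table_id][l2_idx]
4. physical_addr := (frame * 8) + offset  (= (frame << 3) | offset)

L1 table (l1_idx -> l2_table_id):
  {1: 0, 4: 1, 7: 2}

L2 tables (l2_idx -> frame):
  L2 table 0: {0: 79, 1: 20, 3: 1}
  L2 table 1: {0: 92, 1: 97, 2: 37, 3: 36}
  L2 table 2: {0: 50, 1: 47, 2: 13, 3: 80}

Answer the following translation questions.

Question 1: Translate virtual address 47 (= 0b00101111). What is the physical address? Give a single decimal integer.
Answer: 167

Derivation:
vaddr = 47 = 0b00101111
Split: l1_idx=1, l2_idx=1, offset=7
L1[1] = 0
L2[0][1] = 20
paddr = 20 * 8 + 7 = 167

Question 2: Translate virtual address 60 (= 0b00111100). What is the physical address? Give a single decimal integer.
vaddr = 60 = 0b00111100
Split: l1_idx=1, l2_idx=3, offset=4
L1[1] = 0
L2[0][3] = 1
paddr = 1 * 8 + 4 = 12

Answer: 12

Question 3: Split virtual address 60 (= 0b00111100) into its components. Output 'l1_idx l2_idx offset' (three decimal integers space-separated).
Answer: 1 3 4

Derivation:
vaddr = 60 = 0b00111100
  top 3 bits -> l1_idx = 1
  next 2 bits -> l2_idx = 3
  bottom 3 bits -> offset = 4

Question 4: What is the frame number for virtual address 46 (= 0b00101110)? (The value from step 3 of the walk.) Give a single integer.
Answer: 20

Derivation:
vaddr = 46: l1_idx=1, l2_idx=1
L1[1] = 0; L2[0][1] = 20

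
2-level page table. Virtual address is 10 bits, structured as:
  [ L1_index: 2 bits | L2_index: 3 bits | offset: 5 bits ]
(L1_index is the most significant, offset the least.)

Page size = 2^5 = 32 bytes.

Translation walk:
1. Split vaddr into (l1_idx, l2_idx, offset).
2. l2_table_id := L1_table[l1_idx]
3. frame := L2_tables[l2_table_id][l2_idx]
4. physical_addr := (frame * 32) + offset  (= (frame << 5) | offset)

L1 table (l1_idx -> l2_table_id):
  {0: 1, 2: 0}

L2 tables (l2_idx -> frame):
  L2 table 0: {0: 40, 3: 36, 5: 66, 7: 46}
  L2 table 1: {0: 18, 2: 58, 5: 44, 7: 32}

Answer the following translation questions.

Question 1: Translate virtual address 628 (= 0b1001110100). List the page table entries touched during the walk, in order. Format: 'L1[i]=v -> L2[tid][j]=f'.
vaddr = 628 = 0b1001110100
Split: l1_idx=2, l2_idx=3, offset=20

Answer: L1[2]=0 -> L2[0][3]=36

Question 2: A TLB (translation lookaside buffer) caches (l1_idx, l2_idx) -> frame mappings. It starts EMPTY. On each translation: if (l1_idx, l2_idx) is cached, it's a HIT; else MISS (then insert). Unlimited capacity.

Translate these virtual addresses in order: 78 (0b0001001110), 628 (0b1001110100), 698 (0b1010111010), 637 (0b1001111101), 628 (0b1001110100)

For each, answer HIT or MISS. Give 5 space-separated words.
vaddr=78: (0,2) not in TLB -> MISS, insert
vaddr=628: (2,3) not in TLB -> MISS, insert
vaddr=698: (2,5) not in TLB -> MISS, insert
vaddr=637: (2,3) in TLB -> HIT
vaddr=628: (2,3) in TLB -> HIT

Answer: MISS MISS MISS HIT HIT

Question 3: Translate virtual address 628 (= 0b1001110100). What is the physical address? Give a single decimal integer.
vaddr = 628 = 0b1001110100
Split: l1_idx=2, l2_idx=3, offset=20
L1[2] = 0
L2[0][3] = 36
paddr = 36 * 32 + 20 = 1172

Answer: 1172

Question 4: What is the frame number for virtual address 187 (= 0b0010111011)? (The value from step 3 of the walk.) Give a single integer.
vaddr = 187: l1_idx=0, l2_idx=5
L1[0] = 1; L2[1][5] = 44

Answer: 44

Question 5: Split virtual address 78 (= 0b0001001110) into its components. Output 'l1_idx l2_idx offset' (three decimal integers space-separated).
vaddr = 78 = 0b0001001110
  top 2 bits -> l1_idx = 0
  next 3 bits -> l2_idx = 2
  bottom 5 bits -> offset = 14

Answer: 0 2 14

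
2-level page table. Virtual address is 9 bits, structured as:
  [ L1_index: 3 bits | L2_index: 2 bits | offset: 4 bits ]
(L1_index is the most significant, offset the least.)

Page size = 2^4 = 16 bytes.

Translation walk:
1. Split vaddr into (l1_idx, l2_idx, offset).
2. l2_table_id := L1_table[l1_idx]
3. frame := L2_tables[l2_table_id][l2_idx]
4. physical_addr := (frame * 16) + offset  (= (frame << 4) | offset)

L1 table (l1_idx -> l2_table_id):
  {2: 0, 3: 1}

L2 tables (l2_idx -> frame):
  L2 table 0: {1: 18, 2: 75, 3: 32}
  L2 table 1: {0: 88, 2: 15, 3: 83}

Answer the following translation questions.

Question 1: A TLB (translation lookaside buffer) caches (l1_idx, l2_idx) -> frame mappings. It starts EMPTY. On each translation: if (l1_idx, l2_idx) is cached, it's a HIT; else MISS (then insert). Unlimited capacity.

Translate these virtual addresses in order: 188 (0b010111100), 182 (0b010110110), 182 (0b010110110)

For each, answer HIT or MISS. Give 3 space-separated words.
vaddr=188: (2,3) not in TLB -> MISS, insert
vaddr=182: (2,3) in TLB -> HIT
vaddr=182: (2,3) in TLB -> HIT

Answer: MISS HIT HIT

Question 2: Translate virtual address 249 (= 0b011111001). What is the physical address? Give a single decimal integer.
Answer: 1337

Derivation:
vaddr = 249 = 0b011111001
Split: l1_idx=3, l2_idx=3, offset=9
L1[3] = 1
L2[1][3] = 83
paddr = 83 * 16 + 9 = 1337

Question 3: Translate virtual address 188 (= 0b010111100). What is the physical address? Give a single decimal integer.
vaddr = 188 = 0b010111100
Split: l1_idx=2, l2_idx=3, offset=12
L1[2] = 0
L2[0][3] = 32
paddr = 32 * 16 + 12 = 524

Answer: 524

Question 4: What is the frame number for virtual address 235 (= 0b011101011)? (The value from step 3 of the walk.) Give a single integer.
Answer: 15

Derivation:
vaddr = 235: l1_idx=3, l2_idx=2
L1[3] = 1; L2[1][2] = 15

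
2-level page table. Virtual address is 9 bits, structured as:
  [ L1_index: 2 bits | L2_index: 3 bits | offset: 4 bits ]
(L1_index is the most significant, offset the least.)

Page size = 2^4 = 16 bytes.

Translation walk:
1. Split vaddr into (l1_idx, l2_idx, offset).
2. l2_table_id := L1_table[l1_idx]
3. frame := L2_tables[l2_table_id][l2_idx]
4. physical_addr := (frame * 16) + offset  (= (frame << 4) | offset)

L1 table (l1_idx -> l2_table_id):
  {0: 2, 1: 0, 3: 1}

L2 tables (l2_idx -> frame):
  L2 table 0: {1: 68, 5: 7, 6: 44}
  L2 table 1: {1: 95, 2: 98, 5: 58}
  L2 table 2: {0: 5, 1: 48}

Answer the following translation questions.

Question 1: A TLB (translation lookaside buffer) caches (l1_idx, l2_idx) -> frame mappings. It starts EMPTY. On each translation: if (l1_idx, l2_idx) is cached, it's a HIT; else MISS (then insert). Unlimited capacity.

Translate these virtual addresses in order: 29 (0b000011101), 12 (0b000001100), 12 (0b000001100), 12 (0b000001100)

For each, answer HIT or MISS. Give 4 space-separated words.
Answer: MISS MISS HIT HIT

Derivation:
vaddr=29: (0,1) not in TLB -> MISS, insert
vaddr=12: (0,0) not in TLB -> MISS, insert
vaddr=12: (0,0) in TLB -> HIT
vaddr=12: (0,0) in TLB -> HIT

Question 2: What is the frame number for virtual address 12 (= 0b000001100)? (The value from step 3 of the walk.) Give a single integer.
vaddr = 12: l1_idx=0, l2_idx=0
L1[0] = 2; L2[2][0] = 5

Answer: 5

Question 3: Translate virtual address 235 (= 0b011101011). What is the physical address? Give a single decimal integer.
Answer: 715

Derivation:
vaddr = 235 = 0b011101011
Split: l1_idx=1, l2_idx=6, offset=11
L1[1] = 0
L2[0][6] = 44
paddr = 44 * 16 + 11 = 715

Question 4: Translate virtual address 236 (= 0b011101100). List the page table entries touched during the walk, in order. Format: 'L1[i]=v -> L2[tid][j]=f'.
Answer: L1[1]=0 -> L2[0][6]=44

Derivation:
vaddr = 236 = 0b011101100
Split: l1_idx=1, l2_idx=6, offset=12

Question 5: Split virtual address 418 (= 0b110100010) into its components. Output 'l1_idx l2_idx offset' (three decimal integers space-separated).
Answer: 3 2 2

Derivation:
vaddr = 418 = 0b110100010
  top 2 bits -> l1_idx = 3
  next 3 bits -> l2_idx = 2
  bottom 4 bits -> offset = 2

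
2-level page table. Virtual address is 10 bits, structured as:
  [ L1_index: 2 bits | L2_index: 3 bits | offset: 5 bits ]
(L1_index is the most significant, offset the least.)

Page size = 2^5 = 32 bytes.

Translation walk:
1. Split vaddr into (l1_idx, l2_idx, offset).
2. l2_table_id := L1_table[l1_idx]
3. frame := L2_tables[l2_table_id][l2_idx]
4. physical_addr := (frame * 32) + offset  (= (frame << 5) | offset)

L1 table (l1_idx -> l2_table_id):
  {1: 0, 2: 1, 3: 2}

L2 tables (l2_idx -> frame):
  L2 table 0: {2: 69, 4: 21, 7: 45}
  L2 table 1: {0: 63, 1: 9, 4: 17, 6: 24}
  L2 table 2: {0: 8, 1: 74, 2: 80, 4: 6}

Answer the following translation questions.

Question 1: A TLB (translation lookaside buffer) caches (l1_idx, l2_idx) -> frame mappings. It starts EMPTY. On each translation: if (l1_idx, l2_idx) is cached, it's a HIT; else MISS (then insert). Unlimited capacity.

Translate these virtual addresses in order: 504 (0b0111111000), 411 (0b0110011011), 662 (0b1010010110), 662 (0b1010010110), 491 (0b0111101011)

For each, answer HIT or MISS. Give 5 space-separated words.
Answer: MISS MISS MISS HIT HIT

Derivation:
vaddr=504: (1,7) not in TLB -> MISS, insert
vaddr=411: (1,4) not in TLB -> MISS, insert
vaddr=662: (2,4) not in TLB -> MISS, insert
vaddr=662: (2,4) in TLB -> HIT
vaddr=491: (1,7) in TLB -> HIT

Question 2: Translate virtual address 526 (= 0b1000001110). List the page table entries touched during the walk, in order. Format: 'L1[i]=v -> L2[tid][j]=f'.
Answer: L1[2]=1 -> L2[1][0]=63

Derivation:
vaddr = 526 = 0b1000001110
Split: l1_idx=2, l2_idx=0, offset=14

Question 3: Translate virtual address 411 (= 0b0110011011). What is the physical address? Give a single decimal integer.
Answer: 699

Derivation:
vaddr = 411 = 0b0110011011
Split: l1_idx=1, l2_idx=4, offset=27
L1[1] = 0
L2[0][4] = 21
paddr = 21 * 32 + 27 = 699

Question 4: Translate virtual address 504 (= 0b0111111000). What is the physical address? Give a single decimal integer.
vaddr = 504 = 0b0111111000
Split: l1_idx=1, l2_idx=7, offset=24
L1[1] = 0
L2[0][7] = 45
paddr = 45 * 32 + 24 = 1464

Answer: 1464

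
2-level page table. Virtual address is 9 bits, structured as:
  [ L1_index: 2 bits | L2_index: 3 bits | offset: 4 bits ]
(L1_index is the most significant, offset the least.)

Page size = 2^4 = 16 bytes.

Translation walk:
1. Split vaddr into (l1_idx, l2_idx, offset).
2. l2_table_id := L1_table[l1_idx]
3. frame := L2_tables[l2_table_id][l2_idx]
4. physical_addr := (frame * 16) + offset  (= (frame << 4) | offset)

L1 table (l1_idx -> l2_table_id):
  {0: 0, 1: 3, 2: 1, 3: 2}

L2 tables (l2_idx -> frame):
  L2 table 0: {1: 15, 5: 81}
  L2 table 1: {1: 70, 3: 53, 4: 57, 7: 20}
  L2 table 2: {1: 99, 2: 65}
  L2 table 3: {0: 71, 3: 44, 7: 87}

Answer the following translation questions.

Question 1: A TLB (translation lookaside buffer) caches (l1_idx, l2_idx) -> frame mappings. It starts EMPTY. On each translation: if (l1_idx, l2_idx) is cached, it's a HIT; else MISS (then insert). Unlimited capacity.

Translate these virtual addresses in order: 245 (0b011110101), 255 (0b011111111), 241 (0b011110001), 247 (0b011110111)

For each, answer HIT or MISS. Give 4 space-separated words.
Answer: MISS HIT HIT HIT

Derivation:
vaddr=245: (1,7) not in TLB -> MISS, insert
vaddr=255: (1,7) in TLB -> HIT
vaddr=241: (1,7) in TLB -> HIT
vaddr=247: (1,7) in TLB -> HIT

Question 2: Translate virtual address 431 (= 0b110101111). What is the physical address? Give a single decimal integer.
vaddr = 431 = 0b110101111
Split: l1_idx=3, l2_idx=2, offset=15
L1[3] = 2
L2[2][2] = 65
paddr = 65 * 16 + 15 = 1055

Answer: 1055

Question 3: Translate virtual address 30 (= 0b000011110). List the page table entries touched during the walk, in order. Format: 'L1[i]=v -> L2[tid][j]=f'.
Answer: L1[0]=0 -> L2[0][1]=15

Derivation:
vaddr = 30 = 0b000011110
Split: l1_idx=0, l2_idx=1, offset=14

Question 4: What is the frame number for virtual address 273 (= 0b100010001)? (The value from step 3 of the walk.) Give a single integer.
Answer: 70

Derivation:
vaddr = 273: l1_idx=2, l2_idx=1
L1[2] = 1; L2[1][1] = 70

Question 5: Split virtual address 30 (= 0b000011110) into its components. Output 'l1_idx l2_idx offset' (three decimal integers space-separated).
vaddr = 30 = 0b000011110
  top 2 bits -> l1_idx = 0
  next 3 bits -> l2_idx = 1
  bottom 4 bits -> offset = 14

Answer: 0 1 14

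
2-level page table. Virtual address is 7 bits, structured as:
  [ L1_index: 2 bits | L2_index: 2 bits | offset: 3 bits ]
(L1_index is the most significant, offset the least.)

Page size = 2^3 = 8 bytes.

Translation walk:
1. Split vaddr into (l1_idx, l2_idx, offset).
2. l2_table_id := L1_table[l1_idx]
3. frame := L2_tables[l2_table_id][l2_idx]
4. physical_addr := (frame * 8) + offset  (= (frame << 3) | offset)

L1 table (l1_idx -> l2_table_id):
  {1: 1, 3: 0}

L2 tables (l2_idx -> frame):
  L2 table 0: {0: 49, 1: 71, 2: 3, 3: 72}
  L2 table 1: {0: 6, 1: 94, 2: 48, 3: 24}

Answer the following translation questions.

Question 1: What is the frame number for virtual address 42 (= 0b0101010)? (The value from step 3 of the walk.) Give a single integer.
Answer: 94

Derivation:
vaddr = 42: l1_idx=1, l2_idx=1
L1[1] = 1; L2[1][1] = 94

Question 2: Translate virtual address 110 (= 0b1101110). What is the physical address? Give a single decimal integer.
vaddr = 110 = 0b1101110
Split: l1_idx=3, l2_idx=1, offset=6
L1[3] = 0
L2[0][1] = 71
paddr = 71 * 8 + 6 = 574

Answer: 574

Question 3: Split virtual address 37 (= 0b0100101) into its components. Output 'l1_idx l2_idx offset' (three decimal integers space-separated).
Answer: 1 0 5

Derivation:
vaddr = 37 = 0b0100101
  top 2 bits -> l1_idx = 1
  next 2 bits -> l2_idx = 0
  bottom 3 bits -> offset = 5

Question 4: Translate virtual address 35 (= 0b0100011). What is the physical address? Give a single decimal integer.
vaddr = 35 = 0b0100011
Split: l1_idx=1, l2_idx=0, offset=3
L1[1] = 1
L2[1][0] = 6
paddr = 6 * 8 + 3 = 51

Answer: 51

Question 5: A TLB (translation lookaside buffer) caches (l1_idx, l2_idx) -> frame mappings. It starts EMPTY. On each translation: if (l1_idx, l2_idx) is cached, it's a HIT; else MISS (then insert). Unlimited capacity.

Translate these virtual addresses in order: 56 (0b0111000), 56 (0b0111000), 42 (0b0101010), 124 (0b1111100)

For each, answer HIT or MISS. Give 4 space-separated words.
Answer: MISS HIT MISS MISS

Derivation:
vaddr=56: (1,3) not in TLB -> MISS, insert
vaddr=56: (1,3) in TLB -> HIT
vaddr=42: (1,1) not in TLB -> MISS, insert
vaddr=124: (3,3) not in TLB -> MISS, insert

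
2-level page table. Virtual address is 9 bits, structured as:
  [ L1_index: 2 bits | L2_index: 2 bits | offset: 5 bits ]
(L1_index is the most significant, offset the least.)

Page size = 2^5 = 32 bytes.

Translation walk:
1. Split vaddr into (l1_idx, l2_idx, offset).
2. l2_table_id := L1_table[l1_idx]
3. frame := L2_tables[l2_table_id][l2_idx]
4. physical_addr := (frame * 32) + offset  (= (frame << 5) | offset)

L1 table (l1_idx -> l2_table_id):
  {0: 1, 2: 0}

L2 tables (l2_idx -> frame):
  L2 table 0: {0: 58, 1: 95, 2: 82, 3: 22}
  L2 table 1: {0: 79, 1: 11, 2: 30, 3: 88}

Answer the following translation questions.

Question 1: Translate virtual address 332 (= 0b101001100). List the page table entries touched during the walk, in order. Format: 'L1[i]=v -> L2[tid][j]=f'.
Answer: L1[2]=0 -> L2[0][2]=82

Derivation:
vaddr = 332 = 0b101001100
Split: l1_idx=2, l2_idx=2, offset=12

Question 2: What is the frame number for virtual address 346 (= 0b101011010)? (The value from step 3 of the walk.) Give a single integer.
vaddr = 346: l1_idx=2, l2_idx=2
L1[2] = 0; L2[0][2] = 82

Answer: 82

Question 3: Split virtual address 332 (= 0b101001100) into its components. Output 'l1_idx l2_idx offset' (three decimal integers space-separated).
Answer: 2 2 12

Derivation:
vaddr = 332 = 0b101001100
  top 2 bits -> l1_idx = 2
  next 2 bits -> l2_idx = 2
  bottom 5 bits -> offset = 12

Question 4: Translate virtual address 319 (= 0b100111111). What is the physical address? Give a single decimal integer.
vaddr = 319 = 0b100111111
Split: l1_idx=2, l2_idx=1, offset=31
L1[2] = 0
L2[0][1] = 95
paddr = 95 * 32 + 31 = 3071

Answer: 3071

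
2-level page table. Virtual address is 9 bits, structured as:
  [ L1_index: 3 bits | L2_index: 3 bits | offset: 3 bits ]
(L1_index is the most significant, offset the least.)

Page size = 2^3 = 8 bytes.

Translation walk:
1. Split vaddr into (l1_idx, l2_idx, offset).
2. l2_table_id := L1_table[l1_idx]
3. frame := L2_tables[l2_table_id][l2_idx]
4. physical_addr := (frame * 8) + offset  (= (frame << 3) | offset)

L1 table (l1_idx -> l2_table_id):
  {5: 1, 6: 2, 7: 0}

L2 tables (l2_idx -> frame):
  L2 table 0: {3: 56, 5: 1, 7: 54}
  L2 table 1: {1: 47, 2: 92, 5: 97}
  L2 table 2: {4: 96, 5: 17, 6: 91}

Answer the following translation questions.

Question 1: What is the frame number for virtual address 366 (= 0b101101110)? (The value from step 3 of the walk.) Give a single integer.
vaddr = 366: l1_idx=5, l2_idx=5
L1[5] = 1; L2[1][5] = 97

Answer: 97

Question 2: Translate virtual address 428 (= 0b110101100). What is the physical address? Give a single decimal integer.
vaddr = 428 = 0b110101100
Split: l1_idx=6, l2_idx=5, offset=4
L1[6] = 2
L2[2][5] = 17
paddr = 17 * 8 + 4 = 140

Answer: 140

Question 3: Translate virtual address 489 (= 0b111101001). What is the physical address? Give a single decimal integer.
vaddr = 489 = 0b111101001
Split: l1_idx=7, l2_idx=5, offset=1
L1[7] = 0
L2[0][5] = 1
paddr = 1 * 8 + 1 = 9

Answer: 9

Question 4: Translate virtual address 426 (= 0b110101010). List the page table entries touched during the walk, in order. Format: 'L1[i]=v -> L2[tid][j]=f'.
Answer: L1[6]=2 -> L2[2][5]=17

Derivation:
vaddr = 426 = 0b110101010
Split: l1_idx=6, l2_idx=5, offset=2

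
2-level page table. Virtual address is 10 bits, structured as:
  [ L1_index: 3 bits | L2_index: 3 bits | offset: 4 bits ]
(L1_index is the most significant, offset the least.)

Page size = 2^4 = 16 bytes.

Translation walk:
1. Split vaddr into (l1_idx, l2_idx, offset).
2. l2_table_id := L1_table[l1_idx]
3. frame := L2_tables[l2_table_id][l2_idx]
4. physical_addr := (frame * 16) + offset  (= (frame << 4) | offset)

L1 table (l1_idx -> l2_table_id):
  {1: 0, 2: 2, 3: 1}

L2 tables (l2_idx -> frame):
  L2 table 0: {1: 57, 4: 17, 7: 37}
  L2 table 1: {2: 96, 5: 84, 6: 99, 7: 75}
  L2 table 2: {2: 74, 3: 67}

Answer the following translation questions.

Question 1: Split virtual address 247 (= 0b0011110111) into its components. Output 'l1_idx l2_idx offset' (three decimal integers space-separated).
Answer: 1 7 7

Derivation:
vaddr = 247 = 0b0011110111
  top 3 bits -> l1_idx = 1
  next 3 bits -> l2_idx = 7
  bottom 4 bits -> offset = 7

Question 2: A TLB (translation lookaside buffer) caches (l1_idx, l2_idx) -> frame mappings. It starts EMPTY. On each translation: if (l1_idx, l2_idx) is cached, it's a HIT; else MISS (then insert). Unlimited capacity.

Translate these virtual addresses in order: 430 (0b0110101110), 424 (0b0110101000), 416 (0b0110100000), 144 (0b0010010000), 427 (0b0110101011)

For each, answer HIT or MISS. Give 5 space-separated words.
vaddr=430: (3,2) not in TLB -> MISS, insert
vaddr=424: (3,2) in TLB -> HIT
vaddr=416: (3,2) in TLB -> HIT
vaddr=144: (1,1) not in TLB -> MISS, insert
vaddr=427: (3,2) in TLB -> HIT

Answer: MISS HIT HIT MISS HIT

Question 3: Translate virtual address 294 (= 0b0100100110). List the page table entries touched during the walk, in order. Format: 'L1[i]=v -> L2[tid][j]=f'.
Answer: L1[2]=2 -> L2[2][2]=74

Derivation:
vaddr = 294 = 0b0100100110
Split: l1_idx=2, l2_idx=2, offset=6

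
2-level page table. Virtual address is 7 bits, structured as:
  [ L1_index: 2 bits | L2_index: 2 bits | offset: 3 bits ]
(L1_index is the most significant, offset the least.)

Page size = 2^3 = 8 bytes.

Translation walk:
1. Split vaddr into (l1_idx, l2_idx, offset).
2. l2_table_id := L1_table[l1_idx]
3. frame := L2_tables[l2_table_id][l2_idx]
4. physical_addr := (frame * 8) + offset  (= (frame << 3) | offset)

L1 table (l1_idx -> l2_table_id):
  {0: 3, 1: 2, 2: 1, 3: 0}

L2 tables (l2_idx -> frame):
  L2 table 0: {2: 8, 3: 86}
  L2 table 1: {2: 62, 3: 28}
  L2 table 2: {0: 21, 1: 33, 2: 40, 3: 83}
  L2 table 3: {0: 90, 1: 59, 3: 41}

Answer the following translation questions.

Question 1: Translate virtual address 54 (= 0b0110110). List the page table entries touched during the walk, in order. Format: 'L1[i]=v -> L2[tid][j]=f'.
vaddr = 54 = 0b0110110
Split: l1_idx=1, l2_idx=2, offset=6

Answer: L1[1]=2 -> L2[2][2]=40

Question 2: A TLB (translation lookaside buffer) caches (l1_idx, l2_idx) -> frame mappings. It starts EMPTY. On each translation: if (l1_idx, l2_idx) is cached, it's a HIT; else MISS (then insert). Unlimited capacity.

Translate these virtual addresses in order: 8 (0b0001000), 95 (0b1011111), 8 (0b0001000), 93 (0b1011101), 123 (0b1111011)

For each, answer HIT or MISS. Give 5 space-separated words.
Answer: MISS MISS HIT HIT MISS

Derivation:
vaddr=8: (0,1) not in TLB -> MISS, insert
vaddr=95: (2,3) not in TLB -> MISS, insert
vaddr=8: (0,1) in TLB -> HIT
vaddr=93: (2,3) in TLB -> HIT
vaddr=123: (3,3) not in TLB -> MISS, insert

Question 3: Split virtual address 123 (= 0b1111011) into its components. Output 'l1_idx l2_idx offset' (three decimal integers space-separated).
vaddr = 123 = 0b1111011
  top 2 bits -> l1_idx = 3
  next 2 bits -> l2_idx = 3
  bottom 3 bits -> offset = 3

Answer: 3 3 3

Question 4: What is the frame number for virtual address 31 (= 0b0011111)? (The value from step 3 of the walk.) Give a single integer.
Answer: 41

Derivation:
vaddr = 31: l1_idx=0, l2_idx=3
L1[0] = 3; L2[3][3] = 41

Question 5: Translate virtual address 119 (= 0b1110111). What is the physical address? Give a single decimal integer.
vaddr = 119 = 0b1110111
Split: l1_idx=3, l2_idx=2, offset=7
L1[3] = 0
L2[0][2] = 8
paddr = 8 * 8 + 7 = 71

Answer: 71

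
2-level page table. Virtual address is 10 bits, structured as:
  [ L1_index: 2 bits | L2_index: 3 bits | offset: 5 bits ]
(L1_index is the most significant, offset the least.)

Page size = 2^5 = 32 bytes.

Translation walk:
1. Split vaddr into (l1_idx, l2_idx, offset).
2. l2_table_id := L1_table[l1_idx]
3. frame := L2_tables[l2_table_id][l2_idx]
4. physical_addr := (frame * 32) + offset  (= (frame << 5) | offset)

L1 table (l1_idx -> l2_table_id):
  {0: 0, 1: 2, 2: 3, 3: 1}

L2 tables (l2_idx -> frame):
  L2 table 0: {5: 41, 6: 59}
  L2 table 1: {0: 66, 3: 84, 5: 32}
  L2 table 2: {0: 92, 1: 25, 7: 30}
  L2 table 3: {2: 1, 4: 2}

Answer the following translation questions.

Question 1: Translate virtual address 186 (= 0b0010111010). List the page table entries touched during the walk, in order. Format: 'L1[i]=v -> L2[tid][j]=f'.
vaddr = 186 = 0b0010111010
Split: l1_idx=0, l2_idx=5, offset=26

Answer: L1[0]=0 -> L2[0][5]=41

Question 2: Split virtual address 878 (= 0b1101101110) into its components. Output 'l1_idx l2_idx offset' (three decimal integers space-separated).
vaddr = 878 = 0b1101101110
  top 2 bits -> l1_idx = 3
  next 3 bits -> l2_idx = 3
  bottom 5 bits -> offset = 14

Answer: 3 3 14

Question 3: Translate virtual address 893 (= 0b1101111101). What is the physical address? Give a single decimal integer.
Answer: 2717

Derivation:
vaddr = 893 = 0b1101111101
Split: l1_idx=3, l2_idx=3, offset=29
L1[3] = 1
L2[1][3] = 84
paddr = 84 * 32 + 29 = 2717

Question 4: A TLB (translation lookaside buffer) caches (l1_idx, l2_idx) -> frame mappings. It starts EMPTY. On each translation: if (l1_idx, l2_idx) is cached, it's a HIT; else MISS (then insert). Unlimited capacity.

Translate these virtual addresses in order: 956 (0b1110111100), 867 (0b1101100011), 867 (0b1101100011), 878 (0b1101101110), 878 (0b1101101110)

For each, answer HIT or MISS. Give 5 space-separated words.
Answer: MISS MISS HIT HIT HIT

Derivation:
vaddr=956: (3,5) not in TLB -> MISS, insert
vaddr=867: (3,3) not in TLB -> MISS, insert
vaddr=867: (3,3) in TLB -> HIT
vaddr=878: (3,3) in TLB -> HIT
vaddr=878: (3,3) in TLB -> HIT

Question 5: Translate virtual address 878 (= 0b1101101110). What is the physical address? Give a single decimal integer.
Answer: 2702

Derivation:
vaddr = 878 = 0b1101101110
Split: l1_idx=3, l2_idx=3, offset=14
L1[3] = 1
L2[1][3] = 84
paddr = 84 * 32 + 14 = 2702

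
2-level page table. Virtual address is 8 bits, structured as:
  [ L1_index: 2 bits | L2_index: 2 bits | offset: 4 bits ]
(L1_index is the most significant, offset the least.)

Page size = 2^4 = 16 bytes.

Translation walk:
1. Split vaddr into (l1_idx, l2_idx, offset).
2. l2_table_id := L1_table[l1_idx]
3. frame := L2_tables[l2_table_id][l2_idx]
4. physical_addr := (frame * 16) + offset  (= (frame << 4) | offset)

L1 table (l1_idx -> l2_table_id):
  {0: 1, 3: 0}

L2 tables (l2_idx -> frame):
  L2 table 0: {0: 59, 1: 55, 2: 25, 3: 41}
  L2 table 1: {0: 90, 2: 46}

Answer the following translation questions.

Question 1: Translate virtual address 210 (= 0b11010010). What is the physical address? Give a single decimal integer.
vaddr = 210 = 0b11010010
Split: l1_idx=3, l2_idx=1, offset=2
L1[3] = 0
L2[0][1] = 55
paddr = 55 * 16 + 2 = 882

Answer: 882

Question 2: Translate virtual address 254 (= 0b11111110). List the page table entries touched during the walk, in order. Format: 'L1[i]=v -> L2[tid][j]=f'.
Answer: L1[3]=0 -> L2[0][3]=41

Derivation:
vaddr = 254 = 0b11111110
Split: l1_idx=3, l2_idx=3, offset=14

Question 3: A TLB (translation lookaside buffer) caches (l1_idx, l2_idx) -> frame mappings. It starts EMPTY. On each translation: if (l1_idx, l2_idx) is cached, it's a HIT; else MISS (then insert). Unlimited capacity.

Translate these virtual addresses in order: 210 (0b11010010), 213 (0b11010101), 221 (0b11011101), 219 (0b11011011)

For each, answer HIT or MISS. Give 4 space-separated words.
Answer: MISS HIT HIT HIT

Derivation:
vaddr=210: (3,1) not in TLB -> MISS, insert
vaddr=213: (3,1) in TLB -> HIT
vaddr=221: (3,1) in TLB -> HIT
vaddr=219: (3,1) in TLB -> HIT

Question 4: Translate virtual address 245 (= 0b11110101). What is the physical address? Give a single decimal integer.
Answer: 661

Derivation:
vaddr = 245 = 0b11110101
Split: l1_idx=3, l2_idx=3, offset=5
L1[3] = 0
L2[0][3] = 41
paddr = 41 * 16 + 5 = 661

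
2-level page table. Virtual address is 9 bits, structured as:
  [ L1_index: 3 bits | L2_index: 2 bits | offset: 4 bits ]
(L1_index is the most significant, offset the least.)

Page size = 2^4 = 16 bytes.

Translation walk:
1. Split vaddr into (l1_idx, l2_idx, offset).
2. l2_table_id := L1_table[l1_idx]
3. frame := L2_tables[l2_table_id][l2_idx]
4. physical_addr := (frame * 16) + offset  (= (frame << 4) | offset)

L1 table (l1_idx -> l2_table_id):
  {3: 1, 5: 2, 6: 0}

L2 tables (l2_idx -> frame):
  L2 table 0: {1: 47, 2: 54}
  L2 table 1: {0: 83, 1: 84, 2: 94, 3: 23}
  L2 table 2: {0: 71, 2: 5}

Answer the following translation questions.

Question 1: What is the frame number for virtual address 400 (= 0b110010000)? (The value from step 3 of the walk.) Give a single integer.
Answer: 47

Derivation:
vaddr = 400: l1_idx=6, l2_idx=1
L1[6] = 0; L2[0][1] = 47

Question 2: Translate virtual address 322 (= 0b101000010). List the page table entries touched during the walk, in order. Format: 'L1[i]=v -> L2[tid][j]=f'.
vaddr = 322 = 0b101000010
Split: l1_idx=5, l2_idx=0, offset=2

Answer: L1[5]=2 -> L2[2][0]=71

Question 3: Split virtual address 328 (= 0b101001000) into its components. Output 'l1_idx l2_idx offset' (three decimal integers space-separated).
vaddr = 328 = 0b101001000
  top 3 bits -> l1_idx = 5
  next 2 bits -> l2_idx = 0
  bottom 4 bits -> offset = 8

Answer: 5 0 8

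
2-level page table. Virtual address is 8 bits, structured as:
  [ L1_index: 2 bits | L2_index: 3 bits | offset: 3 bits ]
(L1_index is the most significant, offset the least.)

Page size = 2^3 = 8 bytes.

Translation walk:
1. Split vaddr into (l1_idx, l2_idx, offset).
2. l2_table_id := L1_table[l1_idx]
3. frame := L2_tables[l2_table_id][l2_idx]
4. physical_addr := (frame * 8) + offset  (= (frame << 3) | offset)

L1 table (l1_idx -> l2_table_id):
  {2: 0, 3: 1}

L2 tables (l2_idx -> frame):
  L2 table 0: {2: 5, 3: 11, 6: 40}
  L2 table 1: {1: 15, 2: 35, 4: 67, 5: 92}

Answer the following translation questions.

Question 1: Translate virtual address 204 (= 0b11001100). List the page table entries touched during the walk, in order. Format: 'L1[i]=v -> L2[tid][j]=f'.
vaddr = 204 = 0b11001100
Split: l1_idx=3, l2_idx=1, offset=4

Answer: L1[3]=1 -> L2[1][1]=15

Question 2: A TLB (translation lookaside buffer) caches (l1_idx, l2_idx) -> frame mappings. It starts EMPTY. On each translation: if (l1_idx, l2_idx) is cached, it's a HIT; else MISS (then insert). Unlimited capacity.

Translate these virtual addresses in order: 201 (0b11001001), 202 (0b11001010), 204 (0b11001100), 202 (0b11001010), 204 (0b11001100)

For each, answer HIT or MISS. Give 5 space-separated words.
vaddr=201: (3,1) not in TLB -> MISS, insert
vaddr=202: (3,1) in TLB -> HIT
vaddr=204: (3,1) in TLB -> HIT
vaddr=202: (3,1) in TLB -> HIT
vaddr=204: (3,1) in TLB -> HIT

Answer: MISS HIT HIT HIT HIT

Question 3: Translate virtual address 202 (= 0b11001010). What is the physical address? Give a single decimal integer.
Answer: 122

Derivation:
vaddr = 202 = 0b11001010
Split: l1_idx=3, l2_idx=1, offset=2
L1[3] = 1
L2[1][1] = 15
paddr = 15 * 8 + 2 = 122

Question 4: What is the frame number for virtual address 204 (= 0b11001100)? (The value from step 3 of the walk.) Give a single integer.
vaddr = 204: l1_idx=3, l2_idx=1
L1[3] = 1; L2[1][1] = 15

Answer: 15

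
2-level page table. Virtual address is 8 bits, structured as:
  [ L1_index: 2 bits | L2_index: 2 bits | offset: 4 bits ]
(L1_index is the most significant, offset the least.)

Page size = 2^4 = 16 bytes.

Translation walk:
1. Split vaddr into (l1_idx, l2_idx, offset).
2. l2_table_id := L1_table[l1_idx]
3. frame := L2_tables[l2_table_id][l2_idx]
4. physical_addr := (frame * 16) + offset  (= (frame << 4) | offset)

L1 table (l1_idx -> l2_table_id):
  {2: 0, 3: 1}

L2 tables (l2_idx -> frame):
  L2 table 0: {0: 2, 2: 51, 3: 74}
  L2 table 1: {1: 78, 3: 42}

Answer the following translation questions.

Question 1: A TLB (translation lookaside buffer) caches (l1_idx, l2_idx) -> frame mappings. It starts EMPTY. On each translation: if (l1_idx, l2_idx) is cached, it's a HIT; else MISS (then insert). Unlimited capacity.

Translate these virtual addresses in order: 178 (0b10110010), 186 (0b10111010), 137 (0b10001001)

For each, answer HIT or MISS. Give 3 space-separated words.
vaddr=178: (2,3) not in TLB -> MISS, insert
vaddr=186: (2,3) in TLB -> HIT
vaddr=137: (2,0) not in TLB -> MISS, insert

Answer: MISS HIT MISS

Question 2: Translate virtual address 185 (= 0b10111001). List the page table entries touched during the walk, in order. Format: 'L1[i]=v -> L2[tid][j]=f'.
Answer: L1[2]=0 -> L2[0][3]=74

Derivation:
vaddr = 185 = 0b10111001
Split: l1_idx=2, l2_idx=3, offset=9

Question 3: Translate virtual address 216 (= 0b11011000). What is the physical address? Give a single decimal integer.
vaddr = 216 = 0b11011000
Split: l1_idx=3, l2_idx=1, offset=8
L1[3] = 1
L2[1][1] = 78
paddr = 78 * 16 + 8 = 1256

Answer: 1256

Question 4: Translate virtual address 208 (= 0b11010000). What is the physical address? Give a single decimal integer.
Answer: 1248

Derivation:
vaddr = 208 = 0b11010000
Split: l1_idx=3, l2_idx=1, offset=0
L1[3] = 1
L2[1][1] = 78
paddr = 78 * 16 + 0 = 1248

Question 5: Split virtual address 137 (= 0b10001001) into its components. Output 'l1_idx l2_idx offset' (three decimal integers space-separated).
vaddr = 137 = 0b10001001
  top 2 bits -> l1_idx = 2
  next 2 bits -> l2_idx = 0
  bottom 4 bits -> offset = 9

Answer: 2 0 9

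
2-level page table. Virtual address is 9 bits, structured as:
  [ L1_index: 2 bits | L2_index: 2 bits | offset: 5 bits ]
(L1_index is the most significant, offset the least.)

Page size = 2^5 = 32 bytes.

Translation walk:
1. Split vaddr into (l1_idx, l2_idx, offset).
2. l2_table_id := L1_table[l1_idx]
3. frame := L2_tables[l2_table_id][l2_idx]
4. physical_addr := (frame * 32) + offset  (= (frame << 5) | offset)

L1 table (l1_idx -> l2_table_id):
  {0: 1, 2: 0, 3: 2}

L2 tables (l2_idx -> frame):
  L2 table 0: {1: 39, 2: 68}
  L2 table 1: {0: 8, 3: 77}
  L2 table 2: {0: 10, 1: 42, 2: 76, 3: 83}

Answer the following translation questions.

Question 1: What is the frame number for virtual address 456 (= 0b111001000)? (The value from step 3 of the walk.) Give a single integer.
Answer: 76

Derivation:
vaddr = 456: l1_idx=3, l2_idx=2
L1[3] = 2; L2[2][2] = 76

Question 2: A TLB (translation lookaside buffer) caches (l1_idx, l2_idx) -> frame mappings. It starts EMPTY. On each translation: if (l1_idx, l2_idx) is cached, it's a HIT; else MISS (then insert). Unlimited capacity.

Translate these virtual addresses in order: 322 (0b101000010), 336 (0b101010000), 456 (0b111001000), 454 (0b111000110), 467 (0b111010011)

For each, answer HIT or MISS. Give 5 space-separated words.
Answer: MISS HIT MISS HIT HIT

Derivation:
vaddr=322: (2,2) not in TLB -> MISS, insert
vaddr=336: (2,2) in TLB -> HIT
vaddr=456: (3,2) not in TLB -> MISS, insert
vaddr=454: (3,2) in TLB -> HIT
vaddr=467: (3,2) in TLB -> HIT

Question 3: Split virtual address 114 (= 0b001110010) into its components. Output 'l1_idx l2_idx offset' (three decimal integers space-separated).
vaddr = 114 = 0b001110010
  top 2 bits -> l1_idx = 0
  next 2 bits -> l2_idx = 3
  bottom 5 bits -> offset = 18

Answer: 0 3 18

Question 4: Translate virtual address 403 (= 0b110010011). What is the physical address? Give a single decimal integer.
Answer: 339

Derivation:
vaddr = 403 = 0b110010011
Split: l1_idx=3, l2_idx=0, offset=19
L1[3] = 2
L2[2][0] = 10
paddr = 10 * 32 + 19 = 339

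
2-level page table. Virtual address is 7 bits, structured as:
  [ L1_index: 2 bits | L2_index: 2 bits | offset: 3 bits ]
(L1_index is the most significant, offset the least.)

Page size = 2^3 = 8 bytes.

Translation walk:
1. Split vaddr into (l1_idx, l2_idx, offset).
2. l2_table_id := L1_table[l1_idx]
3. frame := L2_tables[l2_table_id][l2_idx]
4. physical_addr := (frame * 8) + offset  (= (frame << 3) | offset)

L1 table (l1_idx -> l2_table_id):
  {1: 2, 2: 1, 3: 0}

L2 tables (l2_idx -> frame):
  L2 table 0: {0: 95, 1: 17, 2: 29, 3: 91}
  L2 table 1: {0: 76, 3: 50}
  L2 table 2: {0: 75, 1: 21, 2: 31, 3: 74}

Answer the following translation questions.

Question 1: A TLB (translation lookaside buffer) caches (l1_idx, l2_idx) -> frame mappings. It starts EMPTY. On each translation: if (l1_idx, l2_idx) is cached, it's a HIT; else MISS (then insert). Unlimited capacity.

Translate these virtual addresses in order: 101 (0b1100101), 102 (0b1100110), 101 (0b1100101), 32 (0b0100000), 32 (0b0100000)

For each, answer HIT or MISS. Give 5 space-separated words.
Answer: MISS HIT HIT MISS HIT

Derivation:
vaddr=101: (3,0) not in TLB -> MISS, insert
vaddr=102: (3,0) in TLB -> HIT
vaddr=101: (3,0) in TLB -> HIT
vaddr=32: (1,0) not in TLB -> MISS, insert
vaddr=32: (1,0) in TLB -> HIT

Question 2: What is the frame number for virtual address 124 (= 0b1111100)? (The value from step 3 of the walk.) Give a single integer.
Answer: 91

Derivation:
vaddr = 124: l1_idx=3, l2_idx=3
L1[3] = 0; L2[0][3] = 91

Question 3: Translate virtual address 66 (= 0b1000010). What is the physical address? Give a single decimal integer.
Answer: 610

Derivation:
vaddr = 66 = 0b1000010
Split: l1_idx=2, l2_idx=0, offset=2
L1[2] = 1
L2[1][0] = 76
paddr = 76 * 8 + 2 = 610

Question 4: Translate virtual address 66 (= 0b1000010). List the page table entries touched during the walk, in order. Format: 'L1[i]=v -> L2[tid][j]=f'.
vaddr = 66 = 0b1000010
Split: l1_idx=2, l2_idx=0, offset=2

Answer: L1[2]=1 -> L2[1][0]=76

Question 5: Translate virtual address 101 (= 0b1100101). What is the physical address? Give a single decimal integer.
vaddr = 101 = 0b1100101
Split: l1_idx=3, l2_idx=0, offset=5
L1[3] = 0
L2[0][0] = 95
paddr = 95 * 8 + 5 = 765

Answer: 765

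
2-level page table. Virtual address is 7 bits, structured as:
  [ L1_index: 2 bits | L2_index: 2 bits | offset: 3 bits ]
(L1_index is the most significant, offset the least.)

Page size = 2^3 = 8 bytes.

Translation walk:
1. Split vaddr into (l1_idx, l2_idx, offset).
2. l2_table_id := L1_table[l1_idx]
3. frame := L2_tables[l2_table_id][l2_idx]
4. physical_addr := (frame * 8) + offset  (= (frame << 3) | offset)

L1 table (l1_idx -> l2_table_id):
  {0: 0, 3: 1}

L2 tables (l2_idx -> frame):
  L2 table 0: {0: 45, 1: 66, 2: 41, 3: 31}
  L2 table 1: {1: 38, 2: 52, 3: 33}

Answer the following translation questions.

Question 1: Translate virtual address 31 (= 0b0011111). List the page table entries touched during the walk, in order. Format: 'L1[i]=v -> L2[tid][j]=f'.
Answer: L1[0]=0 -> L2[0][3]=31

Derivation:
vaddr = 31 = 0b0011111
Split: l1_idx=0, l2_idx=3, offset=7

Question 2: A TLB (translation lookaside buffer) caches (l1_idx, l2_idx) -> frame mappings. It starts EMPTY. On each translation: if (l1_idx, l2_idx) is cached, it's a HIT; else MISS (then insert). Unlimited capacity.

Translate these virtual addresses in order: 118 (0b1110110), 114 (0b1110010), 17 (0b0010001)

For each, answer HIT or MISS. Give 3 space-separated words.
Answer: MISS HIT MISS

Derivation:
vaddr=118: (3,2) not in TLB -> MISS, insert
vaddr=114: (3,2) in TLB -> HIT
vaddr=17: (0,2) not in TLB -> MISS, insert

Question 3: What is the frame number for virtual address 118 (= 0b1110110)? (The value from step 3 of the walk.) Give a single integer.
vaddr = 118: l1_idx=3, l2_idx=2
L1[3] = 1; L2[1][2] = 52

Answer: 52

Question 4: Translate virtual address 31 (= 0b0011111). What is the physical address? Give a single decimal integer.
Answer: 255

Derivation:
vaddr = 31 = 0b0011111
Split: l1_idx=0, l2_idx=3, offset=7
L1[0] = 0
L2[0][3] = 31
paddr = 31 * 8 + 7 = 255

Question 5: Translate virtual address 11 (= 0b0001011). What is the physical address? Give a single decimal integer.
Answer: 531

Derivation:
vaddr = 11 = 0b0001011
Split: l1_idx=0, l2_idx=1, offset=3
L1[0] = 0
L2[0][1] = 66
paddr = 66 * 8 + 3 = 531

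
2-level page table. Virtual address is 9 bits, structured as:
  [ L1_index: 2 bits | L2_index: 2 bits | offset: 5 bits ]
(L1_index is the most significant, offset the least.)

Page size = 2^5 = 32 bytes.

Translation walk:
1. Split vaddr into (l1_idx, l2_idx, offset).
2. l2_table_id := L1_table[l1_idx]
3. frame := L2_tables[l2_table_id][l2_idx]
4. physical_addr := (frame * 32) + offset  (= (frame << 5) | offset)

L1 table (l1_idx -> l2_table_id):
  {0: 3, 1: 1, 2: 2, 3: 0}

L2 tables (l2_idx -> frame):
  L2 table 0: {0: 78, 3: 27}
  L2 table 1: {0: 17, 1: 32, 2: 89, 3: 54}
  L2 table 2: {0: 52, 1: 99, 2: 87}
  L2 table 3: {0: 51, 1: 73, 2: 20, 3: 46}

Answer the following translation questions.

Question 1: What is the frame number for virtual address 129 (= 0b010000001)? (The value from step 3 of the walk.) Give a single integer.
vaddr = 129: l1_idx=1, l2_idx=0
L1[1] = 1; L2[1][0] = 17

Answer: 17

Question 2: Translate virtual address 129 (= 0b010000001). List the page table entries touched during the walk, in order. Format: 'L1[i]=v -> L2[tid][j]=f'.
Answer: L1[1]=1 -> L2[1][0]=17

Derivation:
vaddr = 129 = 0b010000001
Split: l1_idx=1, l2_idx=0, offset=1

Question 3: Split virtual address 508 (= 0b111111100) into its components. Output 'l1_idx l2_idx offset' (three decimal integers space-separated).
vaddr = 508 = 0b111111100
  top 2 bits -> l1_idx = 3
  next 2 bits -> l2_idx = 3
  bottom 5 bits -> offset = 28

Answer: 3 3 28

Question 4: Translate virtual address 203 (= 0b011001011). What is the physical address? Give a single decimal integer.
Answer: 2859

Derivation:
vaddr = 203 = 0b011001011
Split: l1_idx=1, l2_idx=2, offset=11
L1[1] = 1
L2[1][2] = 89
paddr = 89 * 32 + 11 = 2859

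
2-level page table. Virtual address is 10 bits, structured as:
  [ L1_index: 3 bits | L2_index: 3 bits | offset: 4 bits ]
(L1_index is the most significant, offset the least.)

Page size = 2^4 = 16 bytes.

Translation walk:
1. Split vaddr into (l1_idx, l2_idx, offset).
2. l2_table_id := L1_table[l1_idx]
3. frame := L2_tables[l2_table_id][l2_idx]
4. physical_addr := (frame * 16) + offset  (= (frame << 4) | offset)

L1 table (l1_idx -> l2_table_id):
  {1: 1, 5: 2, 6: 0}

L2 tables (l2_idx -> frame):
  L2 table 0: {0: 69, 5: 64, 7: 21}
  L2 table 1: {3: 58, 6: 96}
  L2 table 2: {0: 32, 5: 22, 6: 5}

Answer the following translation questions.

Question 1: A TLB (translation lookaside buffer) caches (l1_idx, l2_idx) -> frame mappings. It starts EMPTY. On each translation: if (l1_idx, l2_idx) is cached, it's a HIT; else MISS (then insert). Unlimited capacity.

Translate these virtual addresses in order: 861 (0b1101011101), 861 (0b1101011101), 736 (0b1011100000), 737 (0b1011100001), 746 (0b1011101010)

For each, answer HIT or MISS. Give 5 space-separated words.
vaddr=861: (6,5) not in TLB -> MISS, insert
vaddr=861: (6,5) in TLB -> HIT
vaddr=736: (5,6) not in TLB -> MISS, insert
vaddr=737: (5,6) in TLB -> HIT
vaddr=746: (5,6) in TLB -> HIT

Answer: MISS HIT MISS HIT HIT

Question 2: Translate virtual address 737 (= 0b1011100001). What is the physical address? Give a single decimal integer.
Answer: 81

Derivation:
vaddr = 737 = 0b1011100001
Split: l1_idx=5, l2_idx=6, offset=1
L1[5] = 2
L2[2][6] = 5
paddr = 5 * 16 + 1 = 81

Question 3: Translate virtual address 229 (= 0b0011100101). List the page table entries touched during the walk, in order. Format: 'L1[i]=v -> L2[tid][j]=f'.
Answer: L1[1]=1 -> L2[1][6]=96

Derivation:
vaddr = 229 = 0b0011100101
Split: l1_idx=1, l2_idx=6, offset=5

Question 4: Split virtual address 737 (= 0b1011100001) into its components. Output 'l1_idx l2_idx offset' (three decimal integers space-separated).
Answer: 5 6 1

Derivation:
vaddr = 737 = 0b1011100001
  top 3 bits -> l1_idx = 5
  next 3 bits -> l2_idx = 6
  bottom 4 bits -> offset = 1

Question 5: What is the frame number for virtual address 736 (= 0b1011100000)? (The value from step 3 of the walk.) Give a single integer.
vaddr = 736: l1_idx=5, l2_idx=6
L1[5] = 2; L2[2][6] = 5

Answer: 5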